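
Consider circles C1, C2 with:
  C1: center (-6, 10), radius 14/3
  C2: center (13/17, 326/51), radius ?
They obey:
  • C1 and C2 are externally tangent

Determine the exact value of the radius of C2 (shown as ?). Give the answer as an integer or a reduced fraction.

3

1. [ext C1·C2]  r_C2² + (28/3)r_C2 − 37 = 0  ⇒  r_C2 = 3 (r>0 drops 1)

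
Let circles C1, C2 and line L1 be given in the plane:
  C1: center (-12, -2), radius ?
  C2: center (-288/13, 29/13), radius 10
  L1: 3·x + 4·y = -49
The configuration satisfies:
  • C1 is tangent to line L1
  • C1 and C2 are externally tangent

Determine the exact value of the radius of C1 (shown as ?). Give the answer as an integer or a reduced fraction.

1. [C1‖L1]  r_C1² − 1 = 0  ⇒  r_C1 = 1 (r>0 drops 1)
2. [ext C1·C2]  r_C1² + 20r_C1 − 21 = 0  ⇒  r_C1 = 1 (r>0 drops 1)

1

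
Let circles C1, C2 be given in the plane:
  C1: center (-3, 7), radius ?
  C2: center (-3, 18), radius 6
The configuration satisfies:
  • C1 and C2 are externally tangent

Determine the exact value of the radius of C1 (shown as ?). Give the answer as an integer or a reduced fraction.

5

1. [ext C1·C2]  r_C1² + 12r_C1 − 85 = 0  ⇒  r_C1 = 5 (r>0 drops 1)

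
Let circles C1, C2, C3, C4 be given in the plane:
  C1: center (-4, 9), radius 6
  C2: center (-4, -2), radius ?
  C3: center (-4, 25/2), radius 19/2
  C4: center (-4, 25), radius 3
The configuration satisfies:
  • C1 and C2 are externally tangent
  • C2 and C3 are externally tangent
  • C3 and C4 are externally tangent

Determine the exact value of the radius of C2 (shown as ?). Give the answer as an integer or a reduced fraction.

1. [ext C1·C2]  r_C2² + 12r_C2 − 85 = 0  ⇒  r_C2 = 5 (r>0 drops 1)
2. [ext C2·C3]  r_C2² + 19r_C2 − 120 = 0  ⇒  r_C2 = 5 (r>0 drops 1)

5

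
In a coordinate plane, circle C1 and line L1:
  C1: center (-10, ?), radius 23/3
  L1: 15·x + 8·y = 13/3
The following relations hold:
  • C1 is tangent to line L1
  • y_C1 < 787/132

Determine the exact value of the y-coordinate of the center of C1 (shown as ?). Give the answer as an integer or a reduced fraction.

3

1. [C1‖L1]  y_C1² − (463/12)y_C1 + 427/4 = 0  ⇒  y_C1 = 3 or 427/12
2. given y_C1 < 787/132: keep 3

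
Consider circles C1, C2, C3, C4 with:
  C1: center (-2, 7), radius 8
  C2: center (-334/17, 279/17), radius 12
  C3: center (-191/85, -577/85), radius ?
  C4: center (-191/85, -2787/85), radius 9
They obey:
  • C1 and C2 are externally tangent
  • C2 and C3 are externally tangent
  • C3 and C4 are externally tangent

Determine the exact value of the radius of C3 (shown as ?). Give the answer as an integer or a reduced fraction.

1. [ext C2·C3]  r_C3² + 24r_C3 − 697 = 0  ⇒  r_C3 = 17 (r>0 drops 1)
2. [ext C3·C4]  r_C3² + 18r_C3 − 595 = 0  ⇒  r_C3 = 17 (r>0 drops 1)

17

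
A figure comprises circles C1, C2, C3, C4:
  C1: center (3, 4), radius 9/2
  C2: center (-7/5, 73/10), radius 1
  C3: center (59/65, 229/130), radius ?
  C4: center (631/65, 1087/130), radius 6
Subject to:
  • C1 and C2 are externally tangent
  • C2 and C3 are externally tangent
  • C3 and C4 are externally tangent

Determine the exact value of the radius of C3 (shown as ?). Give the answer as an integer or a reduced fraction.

5

1. [ext C2·C3]  r_C3² + 2r_C3 − 35 = 0  ⇒  r_C3 = 5 (r>0 drops 1)
2. [ext C3·C4]  r_C3² + 12r_C3 − 85 = 0  ⇒  r_C3 = 5 (r>0 drops 1)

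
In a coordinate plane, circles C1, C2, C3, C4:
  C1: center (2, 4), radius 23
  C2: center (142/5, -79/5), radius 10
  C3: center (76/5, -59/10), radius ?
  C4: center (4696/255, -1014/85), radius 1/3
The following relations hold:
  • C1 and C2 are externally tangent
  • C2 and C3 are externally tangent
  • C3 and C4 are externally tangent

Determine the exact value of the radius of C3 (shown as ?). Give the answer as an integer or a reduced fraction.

13/2

1. [ext C2·C3]  r_C3² + 20r_C3 − 689/4 = 0  ⇒  r_C3 = 13/2 (r>0 drops 1)
2. [ext C3·C4]  r_C3² + (2/3)r_C3 − 559/12 = 0  ⇒  r_C3 = 13/2 (r>0 drops 1)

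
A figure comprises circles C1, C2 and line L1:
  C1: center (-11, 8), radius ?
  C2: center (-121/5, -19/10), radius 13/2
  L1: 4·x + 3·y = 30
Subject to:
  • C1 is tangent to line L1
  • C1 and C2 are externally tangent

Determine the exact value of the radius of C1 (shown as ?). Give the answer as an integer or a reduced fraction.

1. [C1‖L1]  r_C1² − 100 = 0  ⇒  r_C1 = 10 (r>0 drops 1)
2. [ext C1·C2]  r_C1² + 13r_C1 − 230 = 0  ⇒  r_C1 = 10 (r>0 drops 1)

10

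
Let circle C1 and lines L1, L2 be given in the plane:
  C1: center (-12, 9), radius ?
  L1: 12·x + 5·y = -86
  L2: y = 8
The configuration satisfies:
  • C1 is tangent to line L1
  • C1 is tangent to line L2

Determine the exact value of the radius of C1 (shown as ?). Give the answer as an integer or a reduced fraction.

1. [C1‖L1]  r_C1² − 1 = 0  ⇒  r_C1 = 1 (r>0 drops 1)
2. [C1‖L2]  r_C1² − 1 = 0  ⇒  r_C1 = 1 (r>0 drops 1)

1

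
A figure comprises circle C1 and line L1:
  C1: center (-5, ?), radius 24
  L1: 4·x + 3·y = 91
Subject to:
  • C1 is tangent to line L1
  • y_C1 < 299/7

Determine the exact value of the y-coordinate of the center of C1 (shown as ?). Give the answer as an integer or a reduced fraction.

-3

1. [C1‖L1]  y_C1² − 74y_C1 − 231 = 0  ⇒  y_C1 = -3 or 77
2. given y_C1 < 299/7: keep -3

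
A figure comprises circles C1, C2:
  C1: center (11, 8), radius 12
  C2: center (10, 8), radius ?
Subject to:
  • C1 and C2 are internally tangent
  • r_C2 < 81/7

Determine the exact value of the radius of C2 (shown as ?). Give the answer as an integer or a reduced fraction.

11

1. [int C1,C2]  r_C2² − 24r_C2 + 143 = 0  ⇒  r_C2 = 11 or 13
2. given r_C2 < 81/7: keep 11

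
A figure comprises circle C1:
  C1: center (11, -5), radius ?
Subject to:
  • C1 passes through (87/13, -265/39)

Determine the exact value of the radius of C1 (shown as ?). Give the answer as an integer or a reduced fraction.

1. [C1∋P]  r_C1² − 196/9 = 0  ⇒  r_C1 = 14/3 (r>0 drops 1)

14/3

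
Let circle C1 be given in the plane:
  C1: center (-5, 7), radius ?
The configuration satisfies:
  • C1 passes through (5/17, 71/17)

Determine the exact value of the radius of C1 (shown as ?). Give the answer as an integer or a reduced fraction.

1. [C1∋P]  r_C1² − 36 = 0  ⇒  r_C1 = 6 (r>0 drops 1)

6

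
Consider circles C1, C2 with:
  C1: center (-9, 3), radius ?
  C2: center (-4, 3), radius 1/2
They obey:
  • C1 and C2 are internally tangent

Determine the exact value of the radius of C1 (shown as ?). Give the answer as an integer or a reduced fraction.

1. [int C1,C2]  r_C1² − 1r_C1 − 99/4 = 0  ⇒  r_C1 = 11/2 (r>0 drops 1)

11/2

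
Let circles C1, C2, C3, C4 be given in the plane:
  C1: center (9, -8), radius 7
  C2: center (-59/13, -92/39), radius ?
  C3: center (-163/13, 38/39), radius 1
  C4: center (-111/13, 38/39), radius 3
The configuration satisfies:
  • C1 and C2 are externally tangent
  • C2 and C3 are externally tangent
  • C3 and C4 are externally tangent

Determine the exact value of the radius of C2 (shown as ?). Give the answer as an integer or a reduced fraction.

1. [ext C1·C2]  r_C2² + 14r_C2 − 1495/9 = 0  ⇒  r_C2 = 23/3 (r>0 drops 1)
2. [ext C2·C3]  r_C2² + 2r_C2 − 667/9 = 0  ⇒  r_C2 = 23/3 (r>0 drops 1)

23/3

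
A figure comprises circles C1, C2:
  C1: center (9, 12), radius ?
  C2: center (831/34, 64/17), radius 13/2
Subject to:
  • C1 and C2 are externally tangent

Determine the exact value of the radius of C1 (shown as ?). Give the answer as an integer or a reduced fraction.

1. [ext C1·C2]  r_C1² + 13r_C1 − 264 = 0  ⇒  r_C1 = 11 (r>0 drops 1)

11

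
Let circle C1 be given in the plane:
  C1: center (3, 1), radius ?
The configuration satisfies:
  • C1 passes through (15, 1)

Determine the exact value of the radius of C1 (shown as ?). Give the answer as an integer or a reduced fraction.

12

1. [C1∋P]  r_C1² − 144 = 0  ⇒  r_C1 = 12 (r>0 drops 1)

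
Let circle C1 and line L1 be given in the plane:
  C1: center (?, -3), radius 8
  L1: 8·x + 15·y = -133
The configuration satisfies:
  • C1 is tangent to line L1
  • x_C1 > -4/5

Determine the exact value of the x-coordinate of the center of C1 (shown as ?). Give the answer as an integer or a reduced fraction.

1. [C1‖L1]  x_C1² + 22x_C1 − 168 = 0  ⇒  x_C1 = -28 or 6
2. given x_C1 > -4/5: keep 6

6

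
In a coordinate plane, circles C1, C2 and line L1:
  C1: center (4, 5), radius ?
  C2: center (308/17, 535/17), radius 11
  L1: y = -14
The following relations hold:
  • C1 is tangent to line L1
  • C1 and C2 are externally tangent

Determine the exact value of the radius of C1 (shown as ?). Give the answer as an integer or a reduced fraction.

19

1. [C1‖L1]  r_C1² − 361 = 0  ⇒  r_C1 = 19 (r>0 drops 1)
2. [ext C1·C2]  r_C1² + 22r_C1 − 779 = 0  ⇒  r_C1 = 19 (r>0 drops 1)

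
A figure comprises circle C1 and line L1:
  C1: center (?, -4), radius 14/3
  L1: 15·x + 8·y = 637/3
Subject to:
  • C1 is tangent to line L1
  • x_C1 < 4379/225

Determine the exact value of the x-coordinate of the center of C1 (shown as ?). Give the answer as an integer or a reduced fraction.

1. [C1‖L1]  x_C1² − (1466/45)x_C1 + 10681/45 = 0  ⇒  x_C1 = 11 or 971/45
2. given x_C1 < 4379/225: keep 11

11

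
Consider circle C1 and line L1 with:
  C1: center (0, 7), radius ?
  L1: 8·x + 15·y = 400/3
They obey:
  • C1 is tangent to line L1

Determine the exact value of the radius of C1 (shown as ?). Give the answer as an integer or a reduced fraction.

5/3

1. [C1‖L1]  r_C1² − 25/9 = 0  ⇒  r_C1 = 5/3 (r>0 drops 1)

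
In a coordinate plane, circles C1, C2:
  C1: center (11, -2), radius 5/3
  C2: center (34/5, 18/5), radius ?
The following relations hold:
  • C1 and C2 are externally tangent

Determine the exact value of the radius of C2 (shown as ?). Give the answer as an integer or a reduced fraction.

1. [ext C1·C2]  r_C2² + (10/3)r_C2 − 416/9 = 0  ⇒  r_C2 = 16/3 (r>0 drops 1)

16/3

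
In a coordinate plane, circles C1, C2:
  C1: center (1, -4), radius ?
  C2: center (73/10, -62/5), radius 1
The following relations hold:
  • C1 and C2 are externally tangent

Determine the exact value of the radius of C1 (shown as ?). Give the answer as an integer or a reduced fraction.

19/2

1. [ext C1·C2]  r_C1² + 2r_C1 − 437/4 = 0  ⇒  r_C1 = 19/2 (r>0 drops 1)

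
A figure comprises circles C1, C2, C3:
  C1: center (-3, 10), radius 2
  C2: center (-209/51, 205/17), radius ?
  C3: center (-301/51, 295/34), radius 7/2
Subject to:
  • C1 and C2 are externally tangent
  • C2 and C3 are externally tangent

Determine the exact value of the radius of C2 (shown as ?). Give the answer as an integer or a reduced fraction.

1/3

1. [ext C1·C2]  r_C2² + 4r_C2 − 13/9 = 0  ⇒  r_C2 = 1/3 (r>0 drops 1)
2. [ext C2·C3]  r_C2² + 7r_C2 − 22/9 = 0  ⇒  r_C2 = 1/3 (r>0 drops 1)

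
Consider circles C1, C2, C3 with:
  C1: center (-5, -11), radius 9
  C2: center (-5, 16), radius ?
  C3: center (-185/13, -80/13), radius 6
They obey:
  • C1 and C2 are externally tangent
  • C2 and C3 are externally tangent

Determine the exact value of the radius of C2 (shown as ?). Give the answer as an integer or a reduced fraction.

18

1. [ext C1·C2]  r_C2² + 18r_C2 − 648 = 0  ⇒  r_C2 = 18 (r>0 drops 1)
2. [ext C2·C3]  r_C2² + 12r_C2 − 540 = 0  ⇒  r_C2 = 18 (r>0 drops 1)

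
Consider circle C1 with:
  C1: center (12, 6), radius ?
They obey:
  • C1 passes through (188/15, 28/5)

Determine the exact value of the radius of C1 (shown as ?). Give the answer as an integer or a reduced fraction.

2/3

1. [C1∋P]  r_C1² − 4/9 = 0  ⇒  r_C1 = 2/3 (r>0 drops 1)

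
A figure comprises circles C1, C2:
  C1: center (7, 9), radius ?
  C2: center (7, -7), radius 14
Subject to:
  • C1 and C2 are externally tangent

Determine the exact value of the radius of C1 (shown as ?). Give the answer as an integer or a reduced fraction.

2

1. [ext C1·C2]  r_C1² + 28r_C1 − 60 = 0  ⇒  r_C1 = 2 (r>0 drops 1)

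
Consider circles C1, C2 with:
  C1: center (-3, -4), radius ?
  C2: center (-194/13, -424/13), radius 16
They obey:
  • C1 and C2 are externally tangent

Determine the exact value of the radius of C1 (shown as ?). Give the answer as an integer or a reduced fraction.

15

1. [ext C1·C2]  r_C1² + 32r_C1 − 705 = 0  ⇒  r_C1 = 15 (r>0 drops 1)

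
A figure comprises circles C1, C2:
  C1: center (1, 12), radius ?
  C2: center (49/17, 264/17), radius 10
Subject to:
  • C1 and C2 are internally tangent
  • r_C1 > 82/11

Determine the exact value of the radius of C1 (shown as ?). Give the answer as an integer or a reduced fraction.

14

1. [int C1,C2]  r_C1² − 20r_C1 + 84 = 0  ⇒  r_C1 = 6 or 14
2. given r_C1 > 82/11: keep 14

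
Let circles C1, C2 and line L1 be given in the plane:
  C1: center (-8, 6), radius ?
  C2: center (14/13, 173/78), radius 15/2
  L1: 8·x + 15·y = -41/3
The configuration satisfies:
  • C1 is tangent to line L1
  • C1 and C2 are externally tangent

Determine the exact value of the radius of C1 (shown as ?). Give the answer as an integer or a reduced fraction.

7/3

1. [C1‖L1]  r_C1² − 49/9 = 0  ⇒  r_C1 = 7/3 (r>0 drops 1)
2. [ext C1·C2]  r_C1² + 15r_C1 − 364/9 = 0  ⇒  r_C1 = 7/3 (r>0 drops 1)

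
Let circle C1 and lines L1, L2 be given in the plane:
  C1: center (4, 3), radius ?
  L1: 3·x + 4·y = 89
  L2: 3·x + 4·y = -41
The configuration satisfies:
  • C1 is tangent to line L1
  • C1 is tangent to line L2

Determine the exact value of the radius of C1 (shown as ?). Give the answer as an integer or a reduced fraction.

13

1. [C1‖L1]  r_C1² − 169 = 0  ⇒  r_C1 = 13 (r>0 drops 1)
2. [C1‖L2]  r_C1² − 169 = 0  ⇒  r_C1 = 13 (r>0 drops 1)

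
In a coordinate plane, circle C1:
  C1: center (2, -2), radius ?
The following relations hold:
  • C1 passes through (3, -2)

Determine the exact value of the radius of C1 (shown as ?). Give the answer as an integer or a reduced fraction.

1. [C1∋P]  r_C1² − 1 = 0  ⇒  r_C1 = 1 (r>0 drops 1)

1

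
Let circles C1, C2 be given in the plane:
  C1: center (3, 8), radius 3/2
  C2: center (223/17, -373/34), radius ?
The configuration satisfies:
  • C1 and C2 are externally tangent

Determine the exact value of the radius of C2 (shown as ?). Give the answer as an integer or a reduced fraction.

20

1. [ext C1·C2]  r_C2² + 3r_C2 − 460 = 0  ⇒  r_C2 = 20 (r>0 drops 1)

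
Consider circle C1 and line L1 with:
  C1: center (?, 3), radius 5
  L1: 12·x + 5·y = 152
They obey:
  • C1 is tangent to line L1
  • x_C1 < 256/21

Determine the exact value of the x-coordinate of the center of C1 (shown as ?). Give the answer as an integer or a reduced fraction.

1. [C1‖L1]  x_C1² − (137/6)x_C1 + 101 = 0  ⇒  x_C1 = 6 or 101/6
2. given x_C1 < 256/21: keep 6

6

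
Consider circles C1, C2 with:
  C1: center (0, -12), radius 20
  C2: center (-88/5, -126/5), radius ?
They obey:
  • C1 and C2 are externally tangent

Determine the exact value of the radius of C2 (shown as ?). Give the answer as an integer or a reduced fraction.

2

1. [ext C1·C2]  r_C2² + 40r_C2 − 84 = 0  ⇒  r_C2 = 2 (r>0 drops 1)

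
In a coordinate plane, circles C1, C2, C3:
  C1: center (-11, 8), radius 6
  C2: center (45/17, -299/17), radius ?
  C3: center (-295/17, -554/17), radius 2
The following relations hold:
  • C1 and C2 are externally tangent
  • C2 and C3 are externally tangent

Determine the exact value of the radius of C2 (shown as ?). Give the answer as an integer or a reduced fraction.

1. [ext C1·C2]  r_C2² + 12r_C2 − 805 = 0  ⇒  r_C2 = 23 (r>0 drops 1)
2. [ext C2·C3]  r_C2² + 4r_C2 − 621 = 0  ⇒  r_C2 = 23 (r>0 drops 1)

23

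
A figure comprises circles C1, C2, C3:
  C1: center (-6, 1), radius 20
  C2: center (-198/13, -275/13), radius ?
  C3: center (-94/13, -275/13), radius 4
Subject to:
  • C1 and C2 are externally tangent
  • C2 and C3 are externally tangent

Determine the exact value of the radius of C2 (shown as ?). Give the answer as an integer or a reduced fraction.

1. [ext C1·C2]  r_C2² + 40r_C2 − 176 = 0  ⇒  r_C2 = 4 (r>0 drops 1)
2. [ext C2·C3]  r_C2² + 8r_C2 − 48 = 0  ⇒  r_C2 = 4 (r>0 drops 1)

4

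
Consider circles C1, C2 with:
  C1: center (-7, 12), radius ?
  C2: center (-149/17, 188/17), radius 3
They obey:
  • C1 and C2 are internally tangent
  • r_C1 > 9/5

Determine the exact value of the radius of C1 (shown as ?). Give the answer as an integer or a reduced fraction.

1. [int C1,C2]  r_C1² − 6r_C1 + 5 = 0  ⇒  r_C1 = 1 or 5
2. given r_C1 > 9/5: keep 5

5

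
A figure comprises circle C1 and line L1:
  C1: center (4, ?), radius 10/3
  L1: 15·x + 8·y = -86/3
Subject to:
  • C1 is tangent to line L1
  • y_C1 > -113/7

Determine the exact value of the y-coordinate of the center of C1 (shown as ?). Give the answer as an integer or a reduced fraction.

-4

1. [C1‖L1]  y_C1² + (133/6)y_C1 + 218/3 = 0  ⇒  y_C1 = -109/6 or -4
2. given y_C1 > -113/7: keep -4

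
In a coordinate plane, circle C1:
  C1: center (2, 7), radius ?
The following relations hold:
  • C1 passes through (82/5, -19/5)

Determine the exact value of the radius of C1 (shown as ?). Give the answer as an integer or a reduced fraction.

1. [C1∋P]  r_C1² − 324 = 0  ⇒  r_C1 = 18 (r>0 drops 1)

18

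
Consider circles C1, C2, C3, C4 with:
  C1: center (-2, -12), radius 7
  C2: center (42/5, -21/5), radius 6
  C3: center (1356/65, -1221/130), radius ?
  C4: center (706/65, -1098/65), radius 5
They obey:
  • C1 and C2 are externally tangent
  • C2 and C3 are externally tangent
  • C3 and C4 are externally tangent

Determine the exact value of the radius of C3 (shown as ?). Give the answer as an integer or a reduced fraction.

15/2

1. [ext C2·C3]  r_C3² + 12r_C3 − 585/4 = 0  ⇒  r_C3 = 15/2 (r>0 drops 1)
2. [ext C3·C4]  r_C3² + 10r_C3 − 525/4 = 0  ⇒  r_C3 = 15/2 (r>0 drops 1)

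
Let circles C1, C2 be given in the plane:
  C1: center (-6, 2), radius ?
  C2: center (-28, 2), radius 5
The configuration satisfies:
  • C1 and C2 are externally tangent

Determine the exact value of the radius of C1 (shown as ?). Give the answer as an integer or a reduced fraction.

1. [ext C1·C2]  r_C1² + 10r_C1 − 459 = 0  ⇒  r_C1 = 17 (r>0 drops 1)

17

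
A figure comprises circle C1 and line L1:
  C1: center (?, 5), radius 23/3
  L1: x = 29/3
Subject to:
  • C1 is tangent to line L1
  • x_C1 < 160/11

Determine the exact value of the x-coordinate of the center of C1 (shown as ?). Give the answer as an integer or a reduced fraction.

1. [C1‖L1]  x_C1² − (58/3)x_C1 + 104/3 = 0  ⇒  x_C1 = 2 or 52/3
2. given x_C1 < 160/11: keep 2

2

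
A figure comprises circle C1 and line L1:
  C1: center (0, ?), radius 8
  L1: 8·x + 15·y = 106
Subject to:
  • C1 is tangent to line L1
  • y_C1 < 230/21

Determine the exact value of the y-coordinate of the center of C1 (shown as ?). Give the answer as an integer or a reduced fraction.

-2

1. [C1‖L1]  y_C1² − (212/15)y_C1 − 484/15 = 0  ⇒  y_C1 = -2 or 242/15
2. given y_C1 < 230/21: keep -2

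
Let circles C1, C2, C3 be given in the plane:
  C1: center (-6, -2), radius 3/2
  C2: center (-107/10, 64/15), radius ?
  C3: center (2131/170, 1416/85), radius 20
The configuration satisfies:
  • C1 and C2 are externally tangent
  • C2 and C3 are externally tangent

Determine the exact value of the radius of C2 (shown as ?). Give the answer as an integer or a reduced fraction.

1. [ext C1·C2]  r_C2² + 3r_C2 − 532/9 = 0  ⇒  r_C2 = 19/3 (r>0 drops 1)
2. [ext C2·C3]  r_C2² + 40r_C2 − 2641/9 = 0  ⇒  r_C2 = 19/3 (r>0 drops 1)

19/3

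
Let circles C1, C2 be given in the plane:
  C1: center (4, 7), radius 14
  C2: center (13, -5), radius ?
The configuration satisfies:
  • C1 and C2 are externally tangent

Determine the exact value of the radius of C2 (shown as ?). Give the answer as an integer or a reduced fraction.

1

1. [ext C1·C2]  r_C2² + 28r_C2 − 29 = 0  ⇒  r_C2 = 1 (r>0 drops 1)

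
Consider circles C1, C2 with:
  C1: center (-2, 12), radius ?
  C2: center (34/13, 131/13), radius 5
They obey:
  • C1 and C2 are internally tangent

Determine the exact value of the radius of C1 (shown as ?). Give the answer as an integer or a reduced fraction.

1. [int C1,C2]  r_C1² − 10r_C1 = 0  ⇒  r_C1 = 10 (r>0 drops 1)

10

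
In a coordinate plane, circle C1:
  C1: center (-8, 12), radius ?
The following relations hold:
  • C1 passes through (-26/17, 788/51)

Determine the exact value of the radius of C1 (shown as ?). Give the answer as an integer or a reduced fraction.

1. [C1∋P]  r_C1² − 484/9 = 0  ⇒  r_C1 = 22/3 (r>0 drops 1)

22/3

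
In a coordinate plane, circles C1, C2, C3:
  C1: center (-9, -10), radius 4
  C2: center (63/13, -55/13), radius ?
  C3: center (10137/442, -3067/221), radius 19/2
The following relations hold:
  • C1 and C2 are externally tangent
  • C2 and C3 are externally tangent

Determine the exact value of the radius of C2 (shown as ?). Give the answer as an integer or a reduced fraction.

11

1. [ext C1·C2]  r_C2² + 8r_C2 − 209 = 0  ⇒  r_C2 = 11 (r>0 drops 1)
2. [ext C2·C3]  r_C2² + 19r_C2 − 330 = 0  ⇒  r_C2 = 11 (r>0 drops 1)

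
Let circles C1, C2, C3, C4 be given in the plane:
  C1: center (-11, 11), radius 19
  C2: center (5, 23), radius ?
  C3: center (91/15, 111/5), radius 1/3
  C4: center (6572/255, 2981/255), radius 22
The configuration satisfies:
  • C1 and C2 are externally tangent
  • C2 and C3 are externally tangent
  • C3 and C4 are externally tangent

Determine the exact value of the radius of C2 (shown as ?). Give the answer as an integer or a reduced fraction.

1

1. [ext C1·C2]  r_C2² + 38r_C2 − 39 = 0  ⇒  r_C2 = 1 (r>0 drops 1)
2. [ext C2·C3]  r_C2² + (2/3)r_C2 − 5/3 = 0  ⇒  r_C2 = 1 (r>0 drops 1)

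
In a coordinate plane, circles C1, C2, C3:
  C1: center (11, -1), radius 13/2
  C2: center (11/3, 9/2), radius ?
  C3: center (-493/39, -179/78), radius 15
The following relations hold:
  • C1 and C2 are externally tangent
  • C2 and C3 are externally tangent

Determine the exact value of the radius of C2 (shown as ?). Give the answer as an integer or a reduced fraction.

8/3

1. [ext C1·C2]  r_C2² + 13r_C2 − 376/9 = 0  ⇒  r_C2 = 8/3 (r>0 drops 1)
2. [ext C2·C3]  r_C2² + 30r_C2 − 784/9 = 0  ⇒  r_C2 = 8/3 (r>0 drops 1)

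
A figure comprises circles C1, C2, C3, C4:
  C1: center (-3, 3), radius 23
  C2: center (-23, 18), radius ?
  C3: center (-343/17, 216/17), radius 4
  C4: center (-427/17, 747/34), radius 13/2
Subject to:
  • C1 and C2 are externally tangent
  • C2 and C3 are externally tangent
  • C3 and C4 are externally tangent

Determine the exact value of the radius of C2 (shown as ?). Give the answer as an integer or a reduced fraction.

2

1. [ext C1·C2]  r_C2² + 46r_C2 − 96 = 0  ⇒  r_C2 = 2 (r>0 drops 1)
2. [ext C2·C3]  r_C2² + 8r_C2 − 20 = 0  ⇒  r_C2 = 2 (r>0 drops 1)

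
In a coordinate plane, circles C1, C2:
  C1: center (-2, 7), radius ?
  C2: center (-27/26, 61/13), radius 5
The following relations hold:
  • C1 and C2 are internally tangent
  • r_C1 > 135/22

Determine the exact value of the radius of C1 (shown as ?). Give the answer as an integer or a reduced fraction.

15/2

1. [int C1,C2]  r_C1² − 10r_C1 + 75/4 = 0  ⇒  r_C1 = 5/2 or 15/2
2. given r_C1 > 135/22: keep 15/2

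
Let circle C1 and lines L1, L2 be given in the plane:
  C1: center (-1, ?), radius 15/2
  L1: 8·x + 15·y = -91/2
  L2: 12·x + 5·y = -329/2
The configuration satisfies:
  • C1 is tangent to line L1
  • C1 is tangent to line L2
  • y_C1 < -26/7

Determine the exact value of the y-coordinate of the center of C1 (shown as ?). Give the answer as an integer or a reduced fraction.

1. [C1‖L1]  y_C1² + 5y_C1 − 66 = 0  ⇒  y_C1 = -11 or 6
2. [C1‖L2]  y_C1² + 61y_C1 + 550 = 0  ⇒  y_C1 = -50 or -11

-11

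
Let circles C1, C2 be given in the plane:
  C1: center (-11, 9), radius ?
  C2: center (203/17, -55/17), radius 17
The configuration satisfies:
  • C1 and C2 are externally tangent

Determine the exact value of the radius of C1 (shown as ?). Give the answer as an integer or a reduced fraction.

9

1. [ext C1·C2]  r_C1² + 34r_C1 − 387 = 0  ⇒  r_C1 = 9 (r>0 drops 1)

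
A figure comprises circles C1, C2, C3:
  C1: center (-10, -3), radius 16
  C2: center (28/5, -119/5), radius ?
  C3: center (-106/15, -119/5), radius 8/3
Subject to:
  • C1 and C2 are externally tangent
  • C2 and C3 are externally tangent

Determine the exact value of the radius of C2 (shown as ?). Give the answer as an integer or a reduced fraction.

10

1. [ext C1·C2]  r_C2² + 32r_C2 − 420 = 0  ⇒  r_C2 = 10 (r>0 drops 1)
2. [ext C2·C3]  r_C2² + (16/3)r_C2 − 460/3 = 0  ⇒  r_C2 = 10 (r>0 drops 1)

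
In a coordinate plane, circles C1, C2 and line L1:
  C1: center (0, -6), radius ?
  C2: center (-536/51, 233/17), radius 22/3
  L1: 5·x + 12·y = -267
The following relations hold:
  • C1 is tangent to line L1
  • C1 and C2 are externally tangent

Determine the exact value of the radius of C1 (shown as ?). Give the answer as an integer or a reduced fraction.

15

1. [C1‖L1]  r_C1² − 225 = 0  ⇒  r_C1 = 15 (r>0 drops 1)
2. [ext C1·C2]  r_C1² + (44/3)r_C1 − 445 = 0  ⇒  r_C1 = 15 (r>0 drops 1)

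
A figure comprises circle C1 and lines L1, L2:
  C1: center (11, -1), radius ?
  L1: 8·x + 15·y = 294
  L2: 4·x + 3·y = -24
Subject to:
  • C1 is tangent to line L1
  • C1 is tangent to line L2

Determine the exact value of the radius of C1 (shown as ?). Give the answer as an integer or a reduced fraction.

1. [C1‖L1]  r_C1² − 169 = 0  ⇒  r_C1 = 13 (r>0 drops 1)
2. [C1‖L2]  r_C1² − 169 = 0  ⇒  r_C1 = 13 (r>0 drops 1)

13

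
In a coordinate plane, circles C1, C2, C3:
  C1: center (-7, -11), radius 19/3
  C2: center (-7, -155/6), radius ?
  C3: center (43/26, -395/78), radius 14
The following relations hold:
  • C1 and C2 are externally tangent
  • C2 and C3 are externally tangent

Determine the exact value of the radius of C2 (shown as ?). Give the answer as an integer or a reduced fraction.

17/2

1. [ext C1·C2]  r_C2² + (38/3)r_C2 − 2159/12 = 0  ⇒  r_C2 = 17/2 (r>0 drops 1)
2. [ext C2·C3]  r_C2² + 28r_C2 − 1241/4 = 0  ⇒  r_C2 = 17/2 (r>0 drops 1)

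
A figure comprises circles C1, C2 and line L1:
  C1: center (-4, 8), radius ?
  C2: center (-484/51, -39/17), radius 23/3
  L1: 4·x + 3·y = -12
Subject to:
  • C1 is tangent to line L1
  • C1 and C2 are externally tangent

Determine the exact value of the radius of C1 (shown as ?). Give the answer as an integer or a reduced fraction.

1. [C1‖L1]  r_C1² − 16 = 0  ⇒  r_C1 = 4 (r>0 drops 1)
2. [ext C1·C2]  r_C1² + (46/3)r_C1 − 232/3 = 0  ⇒  r_C1 = 4 (r>0 drops 1)

4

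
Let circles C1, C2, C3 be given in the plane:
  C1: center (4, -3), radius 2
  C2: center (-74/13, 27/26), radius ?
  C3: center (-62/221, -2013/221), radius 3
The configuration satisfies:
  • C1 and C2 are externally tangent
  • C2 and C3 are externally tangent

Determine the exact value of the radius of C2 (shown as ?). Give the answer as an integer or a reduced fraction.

1. [ext C1·C2]  r_C2² + 4r_C2 − 425/4 = 0  ⇒  r_C2 = 17/2 (r>0 drops 1)
2. [ext C2·C3]  r_C2² + 6r_C2 − 493/4 = 0  ⇒  r_C2 = 17/2 (r>0 drops 1)

17/2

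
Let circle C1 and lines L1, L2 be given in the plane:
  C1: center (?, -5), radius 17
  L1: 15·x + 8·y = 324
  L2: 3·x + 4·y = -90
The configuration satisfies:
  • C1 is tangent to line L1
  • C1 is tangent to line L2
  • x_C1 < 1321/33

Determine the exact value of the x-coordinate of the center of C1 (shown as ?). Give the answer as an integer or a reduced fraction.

1. [C1‖L1]  x_C1² − (728/15)x_C1 + 653/3 = 0  ⇒  x_C1 = 5 or 653/15
2. [C1‖L2]  x_C1² + (140/3)x_C1 − 775/3 = 0  ⇒  x_C1 = -155/3 or 5

5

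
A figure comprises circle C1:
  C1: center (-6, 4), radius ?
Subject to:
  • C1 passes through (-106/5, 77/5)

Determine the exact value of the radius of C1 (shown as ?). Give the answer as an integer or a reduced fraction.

19

1. [C1∋P]  r_C1² − 361 = 0  ⇒  r_C1 = 19 (r>0 drops 1)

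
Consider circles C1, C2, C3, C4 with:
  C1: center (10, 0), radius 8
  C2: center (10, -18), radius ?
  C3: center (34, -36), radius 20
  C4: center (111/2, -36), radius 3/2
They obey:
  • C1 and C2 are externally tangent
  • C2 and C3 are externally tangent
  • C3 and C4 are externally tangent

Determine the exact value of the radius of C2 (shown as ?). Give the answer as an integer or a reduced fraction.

10

1. [ext C1·C2]  r_C2² + 16r_C2 − 260 = 0  ⇒  r_C2 = 10 (r>0 drops 1)
2. [ext C2·C3]  r_C2² + 40r_C2 − 500 = 0  ⇒  r_C2 = 10 (r>0 drops 1)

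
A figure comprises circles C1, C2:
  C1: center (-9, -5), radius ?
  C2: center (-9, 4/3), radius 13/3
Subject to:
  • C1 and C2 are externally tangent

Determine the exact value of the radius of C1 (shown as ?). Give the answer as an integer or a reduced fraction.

2

1. [ext C1·C2]  r_C1² + (26/3)r_C1 − 64/3 = 0  ⇒  r_C1 = 2 (r>0 drops 1)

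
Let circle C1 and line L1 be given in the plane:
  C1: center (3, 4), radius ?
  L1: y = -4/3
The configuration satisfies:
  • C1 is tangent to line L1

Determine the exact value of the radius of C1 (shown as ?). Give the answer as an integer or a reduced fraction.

16/3

1. [C1‖L1]  r_C1² − 256/9 = 0  ⇒  r_C1 = 16/3 (r>0 drops 1)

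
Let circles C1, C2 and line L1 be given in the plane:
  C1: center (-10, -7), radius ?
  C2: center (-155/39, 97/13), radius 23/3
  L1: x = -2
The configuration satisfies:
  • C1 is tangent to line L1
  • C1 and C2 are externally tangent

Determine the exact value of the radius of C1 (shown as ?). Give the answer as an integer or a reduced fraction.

8

1. [C1‖L1]  r_C1² − 64 = 0  ⇒  r_C1 = 8 (r>0 drops 1)
2. [ext C1·C2]  r_C1² + (46/3)r_C1 − 560/3 = 0  ⇒  r_C1 = 8 (r>0 drops 1)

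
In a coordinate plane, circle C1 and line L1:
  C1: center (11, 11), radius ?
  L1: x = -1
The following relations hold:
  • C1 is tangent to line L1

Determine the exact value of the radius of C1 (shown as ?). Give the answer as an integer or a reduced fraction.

12

1. [C1‖L1]  r_C1² − 144 = 0  ⇒  r_C1 = 12 (r>0 drops 1)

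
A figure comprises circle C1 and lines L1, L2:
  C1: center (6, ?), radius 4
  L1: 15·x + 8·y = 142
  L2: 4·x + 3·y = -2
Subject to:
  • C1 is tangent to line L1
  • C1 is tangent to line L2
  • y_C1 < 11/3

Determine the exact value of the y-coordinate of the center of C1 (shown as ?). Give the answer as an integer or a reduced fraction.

-2

1. [C1‖L1]  y_C1² − 13y_C1 − 30 = 0  ⇒  y_C1 = -2 or 15
2. [C1‖L2]  y_C1² + (52/3)y_C1 + 92/3 = 0  ⇒  y_C1 = -46/3 or -2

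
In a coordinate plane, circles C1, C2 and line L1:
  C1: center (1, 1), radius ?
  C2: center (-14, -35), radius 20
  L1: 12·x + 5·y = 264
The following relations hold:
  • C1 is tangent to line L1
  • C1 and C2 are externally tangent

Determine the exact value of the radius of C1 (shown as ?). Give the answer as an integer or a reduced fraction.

19

1. [C1‖L1]  r_C1² − 361 = 0  ⇒  r_C1 = 19 (r>0 drops 1)
2. [ext C1·C2]  r_C1² + 40r_C1 − 1121 = 0  ⇒  r_C1 = 19 (r>0 drops 1)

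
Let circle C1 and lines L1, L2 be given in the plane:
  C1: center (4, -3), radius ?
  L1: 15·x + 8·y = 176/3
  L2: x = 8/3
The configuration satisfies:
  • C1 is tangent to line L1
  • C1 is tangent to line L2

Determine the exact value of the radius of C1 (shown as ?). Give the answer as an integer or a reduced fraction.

4/3

1. [C1‖L1]  r_C1² − 16/9 = 0  ⇒  r_C1 = 4/3 (r>0 drops 1)
2. [C1‖L2]  r_C1² − 16/9 = 0  ⇒  r_C1 = 4/3 (r>0 drops 1)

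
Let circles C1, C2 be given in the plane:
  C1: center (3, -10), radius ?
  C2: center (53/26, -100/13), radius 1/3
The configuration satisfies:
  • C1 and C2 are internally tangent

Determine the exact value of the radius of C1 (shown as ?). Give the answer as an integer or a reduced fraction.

17/6

1. [int C1,C2]  r_C1² − (2/3)r_C1 − 221/36 = 0  ⇒  r_C1 = 17/6 (r>0 drops 1)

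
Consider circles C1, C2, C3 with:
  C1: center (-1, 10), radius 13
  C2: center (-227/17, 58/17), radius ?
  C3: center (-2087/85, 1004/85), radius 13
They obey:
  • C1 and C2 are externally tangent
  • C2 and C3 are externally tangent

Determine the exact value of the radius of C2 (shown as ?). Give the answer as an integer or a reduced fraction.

1. [ext C1·C2]  r_C2² + 26r_C2 − 27 = 0  ⇒  r_C2 = 1 (r>0 drops 1)
2. [ext C2·C3]  r_C2² + 26r_C2 − 27 = 0  ⇒  r_C2 = 1 (r>0 drops 1)

1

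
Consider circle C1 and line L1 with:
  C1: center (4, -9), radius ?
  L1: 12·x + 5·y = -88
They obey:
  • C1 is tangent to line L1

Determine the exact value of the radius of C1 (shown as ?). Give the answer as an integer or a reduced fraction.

7

1. [C1‖L1]  r_C1² − 49 = 0  ⇒  r_C1 = 7 (r>0 drops 1)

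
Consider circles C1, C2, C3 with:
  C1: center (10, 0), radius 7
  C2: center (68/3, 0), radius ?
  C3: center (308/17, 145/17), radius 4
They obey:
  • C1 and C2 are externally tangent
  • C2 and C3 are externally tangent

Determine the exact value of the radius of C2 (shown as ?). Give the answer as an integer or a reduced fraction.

17/3

1. [ext C1·C2]  r_C2² + 14r_C2 − 1003/9 = 0  ⇒  r_C2 = 17/3 (r>0 drops 1)
2. [ext C2·C3]  r_C2² + 8r_C2 − 697/9 = 0  ⇒  r_C2 = 17/3 (r>0 drops 1)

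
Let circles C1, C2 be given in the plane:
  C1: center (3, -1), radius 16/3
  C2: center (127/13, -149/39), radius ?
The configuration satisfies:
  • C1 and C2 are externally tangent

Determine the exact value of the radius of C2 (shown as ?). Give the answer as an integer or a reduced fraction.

1. [ext C1·C2]  r_C2² + (32/3)r_C2 − 76/3 = 0  ⇒  r_C2 = 2 (r>0 drops 1)

2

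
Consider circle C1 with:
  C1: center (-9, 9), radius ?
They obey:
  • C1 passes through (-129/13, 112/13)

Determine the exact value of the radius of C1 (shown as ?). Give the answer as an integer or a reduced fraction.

1. [C1∋P]  r_C1² − 1 = 0  ⇒  r_C1 = 1 (r>0 drops 1)

1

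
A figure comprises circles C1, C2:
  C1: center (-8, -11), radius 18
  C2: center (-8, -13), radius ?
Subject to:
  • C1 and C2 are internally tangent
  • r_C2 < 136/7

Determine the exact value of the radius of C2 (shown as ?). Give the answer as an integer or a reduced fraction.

16

1. [int C1,C2]  r_C2² − 36r_C2 + 320 = 0  ⇒  r_C2 = 16 or 20
2. given r_C2 < 136/7: keep 16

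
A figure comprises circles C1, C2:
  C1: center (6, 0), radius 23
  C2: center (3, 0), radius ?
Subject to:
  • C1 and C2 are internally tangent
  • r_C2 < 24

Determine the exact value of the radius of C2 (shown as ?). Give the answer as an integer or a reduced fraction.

1. [int C1,C2]  r_C2² − 46r_C2 + 520 = 0  ⇒  r_C2 = 20 or 26
2. given r_C2 < 24: keep 20

20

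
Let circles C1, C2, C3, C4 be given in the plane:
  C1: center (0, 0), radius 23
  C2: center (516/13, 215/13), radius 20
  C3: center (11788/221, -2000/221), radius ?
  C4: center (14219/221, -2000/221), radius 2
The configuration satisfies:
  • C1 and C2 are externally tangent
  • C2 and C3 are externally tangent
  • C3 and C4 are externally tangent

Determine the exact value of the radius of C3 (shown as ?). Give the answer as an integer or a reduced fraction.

1. [ext C2·C3]  r_C3² + 40r_C3 − 441 = 0  ⇒  r_C3 = 9 (r>0 drops 1)
2. [ext C3·C4]  r_C3² + 4r_C3 − 117 = 0  ⇒  r_C3 = 9 (r>0 drops 1)

9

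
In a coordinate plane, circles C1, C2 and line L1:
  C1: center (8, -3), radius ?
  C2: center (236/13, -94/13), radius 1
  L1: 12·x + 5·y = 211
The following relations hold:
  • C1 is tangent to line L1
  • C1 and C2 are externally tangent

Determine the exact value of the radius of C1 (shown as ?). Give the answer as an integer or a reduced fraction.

1. [C1‖L1]  r_C1² − 100 = 0  ⇒  r_C1 = 10 (r>0 drops 1)
2. [ext C1·C2]  r_C1² + 2r_C1 − 120 = 0  ⇒  r_C1 = 10 (r>0 drops 1)

10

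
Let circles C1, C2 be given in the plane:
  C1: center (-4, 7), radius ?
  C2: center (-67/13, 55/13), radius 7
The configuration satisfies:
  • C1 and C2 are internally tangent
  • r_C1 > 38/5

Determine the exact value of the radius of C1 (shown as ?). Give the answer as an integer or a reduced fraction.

1. [int C1,C2]  r_C1² − 14r_C1 + 40 = 0  ⇒  r_C1 = 4 or 10
2. given r_C1 > 38/5: keep 10

10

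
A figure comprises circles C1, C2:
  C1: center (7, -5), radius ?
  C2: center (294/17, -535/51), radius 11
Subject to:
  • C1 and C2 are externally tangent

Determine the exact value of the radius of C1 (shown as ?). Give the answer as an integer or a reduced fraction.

2/3

1. [ext C1·C2]  r_C1² + 22r_C1 − 136/9 = 0  ⇒  r_C1 = 2/3 (r>0 drops 1)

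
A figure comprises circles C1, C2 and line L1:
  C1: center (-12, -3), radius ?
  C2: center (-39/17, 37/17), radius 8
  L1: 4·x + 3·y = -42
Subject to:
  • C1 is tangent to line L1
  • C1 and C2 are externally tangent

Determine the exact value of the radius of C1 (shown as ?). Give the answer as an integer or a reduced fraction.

1. [C1‖L1]  r_C1² − 9 = 0  ⇒  r_C1 = 3 (r>0 drops 1)
2. [ext C1·C2]  r_C1² + 16r_C1 − 57 = 0  ⇒  r_C1 = 3 (r>0 drops 1)

3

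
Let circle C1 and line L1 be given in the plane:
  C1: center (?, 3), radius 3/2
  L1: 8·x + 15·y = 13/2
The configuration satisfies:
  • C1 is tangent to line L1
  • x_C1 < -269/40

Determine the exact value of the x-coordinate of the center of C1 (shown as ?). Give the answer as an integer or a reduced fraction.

-8

1. [C1‖L1]  x_C1² + (77/8)x_C1 + 13 = 0  ⇒  x_C1 = -8 or -13/8
2. given x_C1 < -269/40: keep -8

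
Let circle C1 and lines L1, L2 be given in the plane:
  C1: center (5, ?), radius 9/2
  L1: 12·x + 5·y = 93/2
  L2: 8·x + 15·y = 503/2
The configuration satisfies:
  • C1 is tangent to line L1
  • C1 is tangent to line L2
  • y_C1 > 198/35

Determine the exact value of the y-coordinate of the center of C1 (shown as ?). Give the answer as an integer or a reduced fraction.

9

1. [C1‖L1]  y_C1² + (27/5)y_C1 − 648/5 = 0  ⇒  y_C1 = -72/5 or 9
2. [C1‖L2]  y_C1² − (141/5)y_C1 + 864/5 = 0  ⇒  y_C1 = 9 or 96/5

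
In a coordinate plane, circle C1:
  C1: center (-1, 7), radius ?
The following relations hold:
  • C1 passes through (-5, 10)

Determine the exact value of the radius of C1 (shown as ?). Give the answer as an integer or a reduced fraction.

1. [C1∋P]  r_C1² − 25 = 0  ⇒  r_C1 = 5 (r>0 drops 1)

5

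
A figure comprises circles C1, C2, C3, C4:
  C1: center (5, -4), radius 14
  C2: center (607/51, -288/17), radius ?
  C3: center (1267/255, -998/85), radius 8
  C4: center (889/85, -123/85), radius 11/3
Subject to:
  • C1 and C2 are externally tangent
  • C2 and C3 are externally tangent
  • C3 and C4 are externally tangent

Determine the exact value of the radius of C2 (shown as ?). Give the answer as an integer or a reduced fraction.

1. [ext C1·C2]  r_C2² + 28r_C2 − 172/9 = 0  ⇒  r_C2 = 2/3 (r>0 drops 1)
2. [ext C2·C3]  r_C2² + 16r_C2 − 100/9 = 0  ⇒  r_C2 = 2/3 (r>0 drops 1)

2/3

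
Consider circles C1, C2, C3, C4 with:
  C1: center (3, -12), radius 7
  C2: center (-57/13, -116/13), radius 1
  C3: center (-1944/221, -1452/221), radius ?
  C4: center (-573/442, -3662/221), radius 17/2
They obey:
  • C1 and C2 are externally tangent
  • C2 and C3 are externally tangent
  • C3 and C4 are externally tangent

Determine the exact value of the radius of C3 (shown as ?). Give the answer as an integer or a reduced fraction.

4

1. [ext C2·C3]  r_C3² + 2r_C3 − 24 = 0  ⇒  r_C3 = 4 (r>0 drops 1)
2. [ext C3·C4]  r_C3² + 17r_C3 − 84 = 0  ⇒  r_C3 = 4 (r>0 drops 1)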